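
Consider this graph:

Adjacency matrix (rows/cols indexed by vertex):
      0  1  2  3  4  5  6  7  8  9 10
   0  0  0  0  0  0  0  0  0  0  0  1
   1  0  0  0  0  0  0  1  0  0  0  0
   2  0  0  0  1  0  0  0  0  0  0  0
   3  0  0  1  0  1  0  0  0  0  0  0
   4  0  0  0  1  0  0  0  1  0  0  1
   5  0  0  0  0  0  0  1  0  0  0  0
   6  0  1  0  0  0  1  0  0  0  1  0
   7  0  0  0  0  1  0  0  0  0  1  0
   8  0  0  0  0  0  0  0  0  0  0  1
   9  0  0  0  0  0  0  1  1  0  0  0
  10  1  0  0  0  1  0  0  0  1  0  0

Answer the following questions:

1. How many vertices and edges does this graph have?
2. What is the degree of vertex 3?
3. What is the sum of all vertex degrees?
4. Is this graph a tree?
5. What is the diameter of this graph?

Count: 11 vertices, 10 edges.
Vertex 3 has neighbors [2, 4], degree = 2.
Handshaking lemma: 2 * 10 = 20.
A graph is a tree iff it is connected and has exactly n-1 edges. This graph is connected (all 11 vertices in one component) and has 11-1 = 10 edges. It is a tree.
Diameter (longest shortest path) = 6.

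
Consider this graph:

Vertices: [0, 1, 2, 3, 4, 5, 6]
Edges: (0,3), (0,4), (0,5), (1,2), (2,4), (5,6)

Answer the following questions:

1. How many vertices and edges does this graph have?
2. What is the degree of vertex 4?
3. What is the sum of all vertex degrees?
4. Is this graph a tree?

Count: 7 vertices, 6 edges.
Vertex 4 has neighbors [0, 2], degree = 2.
Handshaking lemma: 2 * 6 = 12.
A graph is a tree iff it is connected and has exactly n-1 edges. This graph is connected (all 7 vertices in one component) and has 7-1 = 6 edges. It is a tree.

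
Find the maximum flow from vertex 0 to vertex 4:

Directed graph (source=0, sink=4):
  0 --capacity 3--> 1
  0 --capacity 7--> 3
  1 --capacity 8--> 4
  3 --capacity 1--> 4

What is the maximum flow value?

Computing max flow:
  Flow on (0->1): 3/3
  Flow on (0->3): 1/7
  Flow on (1->4): 3/8
  Flow on (3->4): 1/1
Maximum flow = 4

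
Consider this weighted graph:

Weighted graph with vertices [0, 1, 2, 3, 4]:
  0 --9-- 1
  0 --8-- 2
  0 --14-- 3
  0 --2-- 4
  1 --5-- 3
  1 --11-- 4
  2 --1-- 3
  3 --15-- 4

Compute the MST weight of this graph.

Applying Kruskal's algorithm (sort edges by weight, add if no cycle):
  Add (2,3) w=1
  Add (0,4) w=2
  Add (1,3) w=5
  Add (0,2) w=8
  Skip (0,1) w=9 (creates cycle)
  Skip (1,4) w=11 (creates cycle)
  Skip (0,3) w=14 (creates cycle)
  Skip (3,4) w=15 (creates cycle)
MST weight = 16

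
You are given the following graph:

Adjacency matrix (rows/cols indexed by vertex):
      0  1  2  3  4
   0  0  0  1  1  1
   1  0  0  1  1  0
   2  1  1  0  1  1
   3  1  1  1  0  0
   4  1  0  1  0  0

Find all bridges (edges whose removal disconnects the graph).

No bridges found. The graph is 2-edge-connected (no single edge removal disconnects it).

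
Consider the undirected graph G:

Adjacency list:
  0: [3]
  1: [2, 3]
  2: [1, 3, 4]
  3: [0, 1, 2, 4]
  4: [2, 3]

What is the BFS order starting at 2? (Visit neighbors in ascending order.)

BFS from vertex 2 (neighbors processed in ascending order):
Visit order: 2, 1, 3, 4, 0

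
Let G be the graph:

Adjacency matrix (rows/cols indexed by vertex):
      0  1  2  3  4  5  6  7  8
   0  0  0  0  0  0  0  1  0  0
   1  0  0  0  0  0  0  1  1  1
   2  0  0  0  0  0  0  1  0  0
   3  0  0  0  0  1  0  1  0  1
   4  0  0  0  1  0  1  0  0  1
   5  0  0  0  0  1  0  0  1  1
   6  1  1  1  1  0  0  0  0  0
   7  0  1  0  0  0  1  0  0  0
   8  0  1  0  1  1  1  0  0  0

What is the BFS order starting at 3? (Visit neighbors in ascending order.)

BFS from vertex 3 (neighbors processed in ascending order):
Visit order: 3, 4, 6, 8, 5, 0, 1, 2, 7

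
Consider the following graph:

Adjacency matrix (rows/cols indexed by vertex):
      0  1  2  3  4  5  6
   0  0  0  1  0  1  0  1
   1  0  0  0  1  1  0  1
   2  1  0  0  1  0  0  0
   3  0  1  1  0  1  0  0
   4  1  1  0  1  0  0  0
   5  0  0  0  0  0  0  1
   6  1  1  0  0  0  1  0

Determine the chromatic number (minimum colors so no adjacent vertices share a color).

The graph has a maximum clique of size 3 (lower bound on chromatic number).
A valid 3-coloring: {0: 0, 1: 0, 2: 2, 3: 1, 4: 2, 5: 0, 6: 1}.
Chromatic number = 3.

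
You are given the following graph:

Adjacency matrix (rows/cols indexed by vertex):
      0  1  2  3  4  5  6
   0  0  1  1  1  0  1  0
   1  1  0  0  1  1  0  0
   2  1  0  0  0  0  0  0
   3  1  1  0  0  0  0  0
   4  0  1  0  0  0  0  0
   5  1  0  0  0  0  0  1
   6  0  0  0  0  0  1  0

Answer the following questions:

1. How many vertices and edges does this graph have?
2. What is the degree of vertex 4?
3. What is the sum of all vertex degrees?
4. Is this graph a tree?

Count: 7 vertices, 7 edges.
Vertex 4 has neighbors [1], degree = 1.
Handshaking lemma: 2 * 7 = 14.
A tree on 7 vertices has 6 edges. This graph has 7 edges (1 extra). Not a tree.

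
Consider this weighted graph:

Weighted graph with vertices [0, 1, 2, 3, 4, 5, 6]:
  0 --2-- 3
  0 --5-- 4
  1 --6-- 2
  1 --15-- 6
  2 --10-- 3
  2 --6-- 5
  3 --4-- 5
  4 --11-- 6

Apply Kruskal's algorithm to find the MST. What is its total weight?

Applying Kruskal's algorithm (sort edges by weight, add if no cycle):
  Add (0,3) w=2
  Add (3,5) w=4
  Add (0,4) w=5
  Add (1,2) w=6
  Add (2,5) w=6
  Skip (2,3) w=10 (creates cycle)
  Add (4,6) w=11
  Skip (1,6) w=15 (creates cycle)
MST weight = 34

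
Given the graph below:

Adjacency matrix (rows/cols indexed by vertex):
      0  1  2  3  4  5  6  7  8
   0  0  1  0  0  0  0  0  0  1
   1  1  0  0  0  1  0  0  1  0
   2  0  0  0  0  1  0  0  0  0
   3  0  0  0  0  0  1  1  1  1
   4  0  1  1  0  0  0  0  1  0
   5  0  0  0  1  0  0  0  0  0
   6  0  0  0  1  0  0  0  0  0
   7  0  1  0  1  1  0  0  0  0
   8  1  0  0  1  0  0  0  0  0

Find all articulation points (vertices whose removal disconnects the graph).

An articulation point is a vertex whose removal disconnects the graph.
Articulation points: [3, 4]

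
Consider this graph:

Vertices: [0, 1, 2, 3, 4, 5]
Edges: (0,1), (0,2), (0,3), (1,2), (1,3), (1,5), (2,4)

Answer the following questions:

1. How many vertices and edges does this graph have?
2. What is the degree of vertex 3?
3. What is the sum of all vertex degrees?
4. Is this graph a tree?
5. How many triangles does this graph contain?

Count: 6 vertices, 7 edges.
Vertex 3 has neighbors [0, 1], degree = 2.
Handshaking lemma: 2 * 7 = 14.
A tree on 6 vertices has 5 edges. This graph has 7 edges (2 extra). Not a tree.
Number of triangles = 2.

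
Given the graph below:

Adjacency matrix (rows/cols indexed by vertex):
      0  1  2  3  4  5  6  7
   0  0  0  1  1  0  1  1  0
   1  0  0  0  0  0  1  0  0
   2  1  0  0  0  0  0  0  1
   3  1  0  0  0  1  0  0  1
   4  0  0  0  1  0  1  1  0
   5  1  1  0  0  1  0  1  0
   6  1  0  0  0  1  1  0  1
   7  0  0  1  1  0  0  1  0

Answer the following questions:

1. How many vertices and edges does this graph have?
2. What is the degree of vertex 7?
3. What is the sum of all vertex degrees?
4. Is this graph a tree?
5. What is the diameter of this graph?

Count: 8 vertices, 12 edges.
Vertex 7 has neighbors [2, 3, 6], degree = 3.
Handshaking lemma: 2 * 12 = 24.
A tree on 8 vertices has 7 edges. This graph has 12 edges (5 extra). Not a tree.
Diameter (longest shortest path) = 3.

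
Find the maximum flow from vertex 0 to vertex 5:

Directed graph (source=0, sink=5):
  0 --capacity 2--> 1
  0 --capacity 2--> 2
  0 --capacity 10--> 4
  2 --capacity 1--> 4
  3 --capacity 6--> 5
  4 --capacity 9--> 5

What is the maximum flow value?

Computing max flow:
  Flow on (0->2): 1/2
  Flow on (0->4): 8/10
  Flow on (2->4): 1/1
  Flow on (4->5): 9/9
Maximum flow = 9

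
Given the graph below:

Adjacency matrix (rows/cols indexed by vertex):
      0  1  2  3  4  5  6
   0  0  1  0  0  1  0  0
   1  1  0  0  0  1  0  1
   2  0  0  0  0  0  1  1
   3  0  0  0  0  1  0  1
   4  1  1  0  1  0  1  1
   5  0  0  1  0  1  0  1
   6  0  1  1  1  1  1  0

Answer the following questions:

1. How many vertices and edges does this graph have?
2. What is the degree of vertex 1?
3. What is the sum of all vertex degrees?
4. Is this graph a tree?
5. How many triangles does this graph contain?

Count: 7 vertices, 11 edges.
Vertex 1 has neighbors [0, 4, 6], degree = 3.
Handshaking lemma: 2 * 11 = 22.
A tree on 7 vertices has 6 edges. This graph has 11 edges (5 extra). Not a tree.
Number of triangles = 5.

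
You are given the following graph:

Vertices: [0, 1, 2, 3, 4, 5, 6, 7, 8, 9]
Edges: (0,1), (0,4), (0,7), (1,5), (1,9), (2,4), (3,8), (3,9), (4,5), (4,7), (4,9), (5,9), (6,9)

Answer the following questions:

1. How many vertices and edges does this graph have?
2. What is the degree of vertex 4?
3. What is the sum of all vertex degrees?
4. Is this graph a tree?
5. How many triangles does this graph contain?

Count: 10 vertices, 13 edges.
Vertex 4 has neighbors [0, 2, 5, 7, 9], degree = 5.
Handshaking lemma: 2 * 13 = 26.
A tree on 10 vertices has 9 edges. This graph has 13 edges (4 extra). Not a tree.
Number of triangles = 3.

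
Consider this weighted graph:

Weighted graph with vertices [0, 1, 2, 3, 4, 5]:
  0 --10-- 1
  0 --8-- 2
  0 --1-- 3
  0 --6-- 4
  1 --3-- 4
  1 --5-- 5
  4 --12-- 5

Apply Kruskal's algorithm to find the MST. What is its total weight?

Applying Kruskal's algorithm (sort edges by weight, add if no cycle):
  Add (0,3) w=1
  Add (1,4) w=3
  Add (1,5) w=5
  Add (0,4) w=6
  Add (0,2) w=8
  Skip (0,1) w=10 (creates cycle)
  Skip (4,5) w=12 (creates cycle)
MST weight = 23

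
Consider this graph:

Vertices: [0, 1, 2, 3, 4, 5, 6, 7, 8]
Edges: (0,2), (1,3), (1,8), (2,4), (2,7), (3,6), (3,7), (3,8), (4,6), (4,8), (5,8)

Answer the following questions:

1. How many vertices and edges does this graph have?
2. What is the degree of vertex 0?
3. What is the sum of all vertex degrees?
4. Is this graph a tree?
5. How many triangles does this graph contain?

Count: 9 vertices, 11 edges.
Vertex 0 has neighbors [2], degree = 1.
Handshaking lemma: 2 * 11 = 22.
A tree on 9 vertices has 8 edges. This graph has 11 edges (3 extra). Not a tree.
Number of triangles = 1.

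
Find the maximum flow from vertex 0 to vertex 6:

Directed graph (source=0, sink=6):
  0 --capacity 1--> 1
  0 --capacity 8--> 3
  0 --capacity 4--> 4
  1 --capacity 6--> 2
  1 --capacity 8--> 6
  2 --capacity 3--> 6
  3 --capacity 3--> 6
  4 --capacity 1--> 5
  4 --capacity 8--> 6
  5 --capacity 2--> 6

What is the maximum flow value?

Computing max flow:
  Flow on (0->1): 1/1
  Flow on (0->3): 3/8
  Flow on (0->4): 4/4
  Flow on (1->6): 1/8
  Flow on (3->6): 3/3
  Flow on (4->6): 4/8
Maximum flow = 8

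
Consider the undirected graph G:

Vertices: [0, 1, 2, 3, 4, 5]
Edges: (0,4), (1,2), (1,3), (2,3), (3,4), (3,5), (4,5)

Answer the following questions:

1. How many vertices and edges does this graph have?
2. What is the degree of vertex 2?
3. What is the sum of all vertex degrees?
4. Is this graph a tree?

Count: 6 vertices, 7 edges.
Vertex 2 has neighbors [1, 3], degree = 2.
Handshaking lemma: 2 * 7 = 14.
A tree on 6 vertices has 5 edges. This graph has 7 edges (2 extra). Not a tree.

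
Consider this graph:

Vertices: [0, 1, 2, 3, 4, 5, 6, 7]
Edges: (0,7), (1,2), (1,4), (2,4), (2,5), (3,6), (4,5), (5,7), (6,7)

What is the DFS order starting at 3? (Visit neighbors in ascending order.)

DFS from vertex 3 (neighbors processed in ascending order):
Visit order: 3, 6, 7, 0, 5, 2, 1, 4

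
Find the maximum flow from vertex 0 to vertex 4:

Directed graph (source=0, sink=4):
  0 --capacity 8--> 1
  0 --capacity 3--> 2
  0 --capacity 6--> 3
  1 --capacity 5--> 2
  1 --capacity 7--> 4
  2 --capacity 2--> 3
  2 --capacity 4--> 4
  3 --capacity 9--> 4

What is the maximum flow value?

Computing max flow:
  Flow on (0->1): 8/8
  Flow on (0->2): 3/3
  Flow on (0->3): 6/6
  Flow on (1->2): 1/5
  Flow on (1->4): 7/7
  Flow on (2->4): 4/4
  Flow on (3->4): 6/9
Maximum flow = 17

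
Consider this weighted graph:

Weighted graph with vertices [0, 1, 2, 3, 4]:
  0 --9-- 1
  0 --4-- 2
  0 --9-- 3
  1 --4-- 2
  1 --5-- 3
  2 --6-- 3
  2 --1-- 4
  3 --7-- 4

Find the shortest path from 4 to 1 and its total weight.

Using Dijkstra's algorithm from vertex 4:
Shortest path: 4 -> 2 -> 1
Total weight: 1 + 4 = 5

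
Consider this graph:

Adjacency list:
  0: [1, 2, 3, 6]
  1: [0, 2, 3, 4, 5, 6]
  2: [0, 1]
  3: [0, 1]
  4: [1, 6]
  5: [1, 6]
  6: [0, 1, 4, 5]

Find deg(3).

Vertex 3 has neighbors [0, 1], so deg(3) = 2.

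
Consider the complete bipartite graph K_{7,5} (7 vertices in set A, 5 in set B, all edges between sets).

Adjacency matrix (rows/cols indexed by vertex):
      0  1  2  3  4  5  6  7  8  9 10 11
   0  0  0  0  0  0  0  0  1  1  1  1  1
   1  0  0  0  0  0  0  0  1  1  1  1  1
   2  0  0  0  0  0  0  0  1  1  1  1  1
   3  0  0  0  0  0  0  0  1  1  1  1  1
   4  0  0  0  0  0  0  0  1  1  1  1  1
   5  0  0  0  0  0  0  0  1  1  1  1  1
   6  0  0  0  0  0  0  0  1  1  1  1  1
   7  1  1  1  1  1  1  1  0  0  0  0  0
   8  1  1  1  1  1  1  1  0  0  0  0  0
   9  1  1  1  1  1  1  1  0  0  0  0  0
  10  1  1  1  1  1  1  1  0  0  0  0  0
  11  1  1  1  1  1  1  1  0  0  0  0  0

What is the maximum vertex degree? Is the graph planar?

Set-A vertices have degree 5; set-B vertices have degree 7. Maximum degree = max(7,5) = 7.
K_{7,5} contains K_{3,3} as a subgraph (since both sides have >= 3 vertices); by Kuratowski's theorem it is not planar.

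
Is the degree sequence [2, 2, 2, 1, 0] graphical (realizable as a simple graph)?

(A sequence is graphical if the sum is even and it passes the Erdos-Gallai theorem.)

Sum of degrees = 7. Sum is odd, so the sequence is NOT graphical.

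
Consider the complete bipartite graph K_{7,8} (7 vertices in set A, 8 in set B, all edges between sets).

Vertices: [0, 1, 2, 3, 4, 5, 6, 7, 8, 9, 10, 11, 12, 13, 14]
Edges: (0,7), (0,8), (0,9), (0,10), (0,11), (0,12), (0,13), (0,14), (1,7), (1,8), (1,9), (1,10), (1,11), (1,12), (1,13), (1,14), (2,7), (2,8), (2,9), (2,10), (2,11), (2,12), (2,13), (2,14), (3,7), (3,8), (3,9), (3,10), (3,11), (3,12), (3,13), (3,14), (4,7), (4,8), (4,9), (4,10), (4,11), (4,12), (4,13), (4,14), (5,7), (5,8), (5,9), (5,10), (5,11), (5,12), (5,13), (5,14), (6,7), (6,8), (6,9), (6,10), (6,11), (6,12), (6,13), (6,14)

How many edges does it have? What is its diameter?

K_{7,8} has 7 * 8 = 56 edges.
Any vertex reaches any opposite-side vertex in 1 step; same-side vertices reach in 2 steps via any opposite-side vertex.
Diameter = 2.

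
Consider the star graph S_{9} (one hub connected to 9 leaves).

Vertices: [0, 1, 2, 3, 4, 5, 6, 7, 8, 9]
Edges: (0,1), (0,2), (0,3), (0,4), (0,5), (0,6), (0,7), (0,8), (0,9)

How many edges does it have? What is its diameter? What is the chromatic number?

Star graph S_{9}: the hub connects to all 9 leaves.
Edges = 9.
Diameter = 2 (any leaf to hub is 1, leaf to leaf through hub is 2).
Star graphs are bipartite (hub vs leaves), so chromatic number = 2.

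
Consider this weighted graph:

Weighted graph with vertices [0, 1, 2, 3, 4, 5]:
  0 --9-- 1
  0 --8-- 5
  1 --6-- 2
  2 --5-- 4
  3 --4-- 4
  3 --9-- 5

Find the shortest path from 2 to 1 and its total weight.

Using Dijkstra's algorithm from vertex 2:
Shortest path: 2 -> 1
Total weight: 6 = 6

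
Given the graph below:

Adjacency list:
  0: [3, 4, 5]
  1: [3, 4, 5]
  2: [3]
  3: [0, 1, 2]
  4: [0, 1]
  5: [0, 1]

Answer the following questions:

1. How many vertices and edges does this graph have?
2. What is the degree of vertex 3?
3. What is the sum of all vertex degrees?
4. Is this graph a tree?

Count: 6 vertices, 7 edges.
Vertex 3 has neighbors [0, 1, 2], degree = 3.
Handshaking lemma: 2 * 7 = 14.
A tree on 6 vertices has 5 edges. This graph has 7 edges (2 extra). Not a tree.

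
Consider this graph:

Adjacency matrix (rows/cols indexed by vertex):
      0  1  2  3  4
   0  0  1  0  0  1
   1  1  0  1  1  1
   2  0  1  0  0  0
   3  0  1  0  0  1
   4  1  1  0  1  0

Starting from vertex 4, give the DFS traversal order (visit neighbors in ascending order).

DFS from vertex 4 (neighbors processed in ascending order):
Visit order: 4, 0, 1, 2, 3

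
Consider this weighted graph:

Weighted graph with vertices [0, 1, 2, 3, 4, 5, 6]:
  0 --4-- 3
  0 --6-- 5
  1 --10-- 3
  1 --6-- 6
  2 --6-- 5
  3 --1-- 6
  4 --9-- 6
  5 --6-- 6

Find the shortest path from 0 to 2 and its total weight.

Using Dijkstra's algorithm from vertex 0:
Shortest path: 0 -> 5 -> 2
Total weight: 6 + 6 = 12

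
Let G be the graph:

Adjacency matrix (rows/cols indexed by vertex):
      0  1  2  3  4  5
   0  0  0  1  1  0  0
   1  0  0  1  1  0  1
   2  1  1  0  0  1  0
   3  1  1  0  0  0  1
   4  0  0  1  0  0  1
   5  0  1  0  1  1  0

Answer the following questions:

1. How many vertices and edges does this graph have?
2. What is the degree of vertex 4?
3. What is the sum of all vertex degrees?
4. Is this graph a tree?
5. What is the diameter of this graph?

Count: 6 vertices, 8 edges.
Vertex 4 has neighbors [2, 5], degree = 2.
Handshaking lemma: 2 * 8 = 16.
A tree on 6 vertices has 5 edges. This graph has 8 edges (3 extra). Not a tree.
Diameter (longest shortest path) = 2.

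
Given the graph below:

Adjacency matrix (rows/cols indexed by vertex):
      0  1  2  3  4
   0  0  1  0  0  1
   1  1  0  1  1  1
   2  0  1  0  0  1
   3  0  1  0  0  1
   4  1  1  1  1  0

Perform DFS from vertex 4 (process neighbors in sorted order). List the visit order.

DFS from vertex 4 (neighbors processed in ascending order):
Visit order: 4, 0, 1, 2, 3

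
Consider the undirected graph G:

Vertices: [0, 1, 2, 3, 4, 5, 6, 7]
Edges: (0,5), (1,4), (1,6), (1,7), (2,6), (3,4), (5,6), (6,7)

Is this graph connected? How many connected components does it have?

Checking connectivity: the graph has 1 connected component(s).
All vertices are reachable from each other. The graph IS connected.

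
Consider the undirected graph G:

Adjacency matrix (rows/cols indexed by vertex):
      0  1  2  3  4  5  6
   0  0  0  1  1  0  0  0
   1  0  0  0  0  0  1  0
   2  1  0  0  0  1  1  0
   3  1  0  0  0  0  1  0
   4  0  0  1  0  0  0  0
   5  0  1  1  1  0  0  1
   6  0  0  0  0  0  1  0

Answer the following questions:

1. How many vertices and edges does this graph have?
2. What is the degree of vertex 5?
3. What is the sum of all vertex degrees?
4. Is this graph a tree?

Count: 7 vertices, 7 edges.
Vertex 5 has neighbors [1, 2, 3, 6], degree = 4.
Handshaking lemma: 2 * 7 = 14.
A tree on 7 vertices has 6 edges. This graph has 7 edges (1 extra). Not a tree.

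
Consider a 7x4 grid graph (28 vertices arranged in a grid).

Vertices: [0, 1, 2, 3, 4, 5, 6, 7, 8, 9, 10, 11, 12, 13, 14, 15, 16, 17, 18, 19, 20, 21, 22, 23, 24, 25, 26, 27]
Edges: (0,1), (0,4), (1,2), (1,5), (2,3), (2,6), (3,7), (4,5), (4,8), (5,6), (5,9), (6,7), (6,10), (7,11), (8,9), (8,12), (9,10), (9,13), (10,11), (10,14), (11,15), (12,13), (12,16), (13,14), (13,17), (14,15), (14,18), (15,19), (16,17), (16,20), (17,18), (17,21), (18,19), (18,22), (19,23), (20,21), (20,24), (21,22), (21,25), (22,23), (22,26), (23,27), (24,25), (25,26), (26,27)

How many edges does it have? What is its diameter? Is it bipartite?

A 7x4 grid has 24 vertical edges and 21 horizontal edges.
Total edges = 24 + 21 = 45.
Diameter = (7-1) + (4-1) = 9 (corner to opposite corner).
Grid graphs are bipartite (checkerboard coloring).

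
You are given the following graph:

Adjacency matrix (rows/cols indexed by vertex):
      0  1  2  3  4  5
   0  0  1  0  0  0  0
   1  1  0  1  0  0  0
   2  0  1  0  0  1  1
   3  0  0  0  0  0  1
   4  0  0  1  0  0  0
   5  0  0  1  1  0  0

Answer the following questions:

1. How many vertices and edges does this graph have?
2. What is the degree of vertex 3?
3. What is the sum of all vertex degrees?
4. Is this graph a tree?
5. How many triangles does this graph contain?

Count: 6 vertices, 5 edges.
Vertex 3 has neighbors [5], degree = 1.
Handshaking lemma: 2 * 5 = 10.
A graph is a tree iff it is connected and has exactly n-1 edges. This graph is connected (all 6 vertices in one component) and has 6-1 = 5 edges. It is a tree.
Number of triangles = 0.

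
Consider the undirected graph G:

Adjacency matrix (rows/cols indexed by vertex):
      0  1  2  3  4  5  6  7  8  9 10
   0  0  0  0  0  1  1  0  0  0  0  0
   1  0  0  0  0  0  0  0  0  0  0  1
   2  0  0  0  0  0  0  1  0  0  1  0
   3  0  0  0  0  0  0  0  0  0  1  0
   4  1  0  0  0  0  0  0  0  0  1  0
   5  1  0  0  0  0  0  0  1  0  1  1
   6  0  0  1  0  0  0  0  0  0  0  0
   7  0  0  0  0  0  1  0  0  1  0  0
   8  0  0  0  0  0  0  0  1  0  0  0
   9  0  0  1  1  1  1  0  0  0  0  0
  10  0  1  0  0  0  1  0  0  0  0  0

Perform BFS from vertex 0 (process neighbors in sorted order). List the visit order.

BFS from vertex 0 (neighbors processed in ascending order):
Visit order: 0, 4, 5, 9, 7, 10, 2, 3, 8, 1, 6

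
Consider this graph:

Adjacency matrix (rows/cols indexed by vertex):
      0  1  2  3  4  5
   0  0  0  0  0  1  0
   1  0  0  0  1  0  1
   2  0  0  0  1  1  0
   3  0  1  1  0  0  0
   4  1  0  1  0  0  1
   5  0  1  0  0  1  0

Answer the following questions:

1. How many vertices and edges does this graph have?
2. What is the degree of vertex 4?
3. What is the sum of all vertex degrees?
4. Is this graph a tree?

Count: 6 vertices, 6 edges.
Vertex 4 has neighbors [0, 2, 5], degree = 3.
Handshaking lemma: 2 * 6 = 12.
A tree on 6 vertices has 5 edges. This graph has 6 edges (1 extra). Not a tree.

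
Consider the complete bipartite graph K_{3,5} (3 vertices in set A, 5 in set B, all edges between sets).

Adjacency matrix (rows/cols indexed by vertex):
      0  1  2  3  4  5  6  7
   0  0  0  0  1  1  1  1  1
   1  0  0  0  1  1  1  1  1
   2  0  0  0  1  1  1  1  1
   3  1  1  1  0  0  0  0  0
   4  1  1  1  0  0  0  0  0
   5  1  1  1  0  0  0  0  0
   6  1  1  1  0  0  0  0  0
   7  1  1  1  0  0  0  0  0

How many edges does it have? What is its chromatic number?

K_{3,5} has 3 * 5 = 15 edges.
Bipartite graphs have chromatic number 2 (color each partition differently).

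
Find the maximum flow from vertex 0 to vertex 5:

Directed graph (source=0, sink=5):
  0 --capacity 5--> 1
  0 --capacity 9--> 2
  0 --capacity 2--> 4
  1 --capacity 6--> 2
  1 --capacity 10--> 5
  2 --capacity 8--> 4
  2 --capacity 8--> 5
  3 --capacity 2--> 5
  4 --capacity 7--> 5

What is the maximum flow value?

Computing max flow:
  Flow on (0->1): 5/5
  Flow on (0->2): 9/9
  Flow on (0->4): 2/2
  Flow on (1->5): 5/10
  Flow on (2->4): 1/8
  Flow on (2->5): 8/8
  Flow on (4->5): 3/7
Maximum flow = 16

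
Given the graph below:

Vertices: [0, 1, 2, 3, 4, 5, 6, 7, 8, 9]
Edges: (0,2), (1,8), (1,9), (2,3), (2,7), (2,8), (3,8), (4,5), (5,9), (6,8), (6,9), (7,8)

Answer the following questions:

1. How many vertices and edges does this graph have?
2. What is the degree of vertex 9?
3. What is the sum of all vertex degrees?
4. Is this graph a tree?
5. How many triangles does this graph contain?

Count: 10 vertices, 12 edges.
Vertex 9 has neighbors [1, 5, 6], degree = 3.
Handshaking lemma: 2 * 12 = 24.
A tree on 10 vertices has 9 edges. This graph has 12 edges (3 extra). Not a tree.
Number of triangles = 2.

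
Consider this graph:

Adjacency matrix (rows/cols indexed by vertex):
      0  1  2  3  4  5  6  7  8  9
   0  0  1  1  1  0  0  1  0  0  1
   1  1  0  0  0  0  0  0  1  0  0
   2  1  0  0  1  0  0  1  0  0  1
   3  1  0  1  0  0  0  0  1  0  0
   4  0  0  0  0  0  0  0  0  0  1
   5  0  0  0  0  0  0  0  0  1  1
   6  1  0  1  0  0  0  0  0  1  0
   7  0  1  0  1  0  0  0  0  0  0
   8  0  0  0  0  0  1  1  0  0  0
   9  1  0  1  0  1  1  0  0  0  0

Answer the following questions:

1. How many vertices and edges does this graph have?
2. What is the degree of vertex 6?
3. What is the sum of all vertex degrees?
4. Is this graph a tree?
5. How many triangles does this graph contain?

Count: 10 vertices, 14 edges.
Vertex 6 has neighbors [0, 2, 8], degree = 3.
Handshaking lemma: 2 * 14 = 28.
A tree on 10 vertices has 9 edges. This graph has 14 edges (5 extra). Not a tree.
Number of triangles = 3.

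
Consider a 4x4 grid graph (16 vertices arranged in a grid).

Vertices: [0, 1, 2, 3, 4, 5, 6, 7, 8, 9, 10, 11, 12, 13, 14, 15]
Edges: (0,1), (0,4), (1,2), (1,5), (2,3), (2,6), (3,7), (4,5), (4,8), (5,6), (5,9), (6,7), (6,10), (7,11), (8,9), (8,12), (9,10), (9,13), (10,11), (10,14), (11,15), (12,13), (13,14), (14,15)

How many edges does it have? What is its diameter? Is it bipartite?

A 4x4 grid has 12 vertical edges and 12 horizontal edges.
Total edges = 12 + 12 = 24.
Diameter = (4-1) + (4-1) = 6 (corner to opposite corner).
Grid graphs are bipartite (checkerboard coloring).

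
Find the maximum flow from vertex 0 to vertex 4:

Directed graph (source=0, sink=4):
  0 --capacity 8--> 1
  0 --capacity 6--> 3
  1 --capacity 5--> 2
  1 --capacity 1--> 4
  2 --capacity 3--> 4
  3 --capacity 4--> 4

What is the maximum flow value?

Computing max flow:
  Flow on (0->1): 4/8
  Flow on (0->3): 4/6
  Flow on (1->2): 3/5
  Flow on (1->4): 1/1
  Flow on (2->4): 3/3
  Flow on (3->4): 4/4
Maximum flow = 8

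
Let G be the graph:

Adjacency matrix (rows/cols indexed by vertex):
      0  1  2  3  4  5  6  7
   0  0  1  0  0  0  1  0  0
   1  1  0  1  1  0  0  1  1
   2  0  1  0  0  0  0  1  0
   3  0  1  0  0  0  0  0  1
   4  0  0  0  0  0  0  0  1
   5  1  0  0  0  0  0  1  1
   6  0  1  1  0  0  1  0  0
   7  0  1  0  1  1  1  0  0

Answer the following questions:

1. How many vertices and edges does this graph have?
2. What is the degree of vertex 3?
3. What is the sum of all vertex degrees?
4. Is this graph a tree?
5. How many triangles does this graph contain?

Count: 8 vertices, 11 edges.
Vertex 3 has neighbors [1, 7], degree = 2.
Handshaking lemma: 2 * 11 = 22.
A tree on 8 vertices has 7 edges. This graph has 11 edges (4 extra). Not a tree.
Number of triangles = 2.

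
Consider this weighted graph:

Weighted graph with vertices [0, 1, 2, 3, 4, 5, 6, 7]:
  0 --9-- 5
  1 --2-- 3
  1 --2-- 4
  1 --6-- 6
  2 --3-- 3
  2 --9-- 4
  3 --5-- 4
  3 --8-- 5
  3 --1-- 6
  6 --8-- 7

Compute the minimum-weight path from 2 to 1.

Using Dijkstra's algorithm from vertex 2:
Shortest path: 2 -> 3 -> 1
Total weight: 3 + 2 = 5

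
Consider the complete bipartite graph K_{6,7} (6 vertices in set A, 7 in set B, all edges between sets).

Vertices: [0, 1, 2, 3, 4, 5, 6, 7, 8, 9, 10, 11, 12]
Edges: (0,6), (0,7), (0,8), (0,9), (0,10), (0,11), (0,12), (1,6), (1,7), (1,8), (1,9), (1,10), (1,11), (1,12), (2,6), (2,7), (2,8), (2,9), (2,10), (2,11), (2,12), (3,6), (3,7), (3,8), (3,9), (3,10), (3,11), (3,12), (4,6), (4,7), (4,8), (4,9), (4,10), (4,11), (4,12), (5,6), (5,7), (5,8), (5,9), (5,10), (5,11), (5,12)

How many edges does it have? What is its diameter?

K_{6,7} has 6 * 7 = 42 edges.
Any vertex reaches any opposite-side vertex in 1 step; same-side vertices reach in 2 steps via any opposite-side vertex.
Diameter = 2.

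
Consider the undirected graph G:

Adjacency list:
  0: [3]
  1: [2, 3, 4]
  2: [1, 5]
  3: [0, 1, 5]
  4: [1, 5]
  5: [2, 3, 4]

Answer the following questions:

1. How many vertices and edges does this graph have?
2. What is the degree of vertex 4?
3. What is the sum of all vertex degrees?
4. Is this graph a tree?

Count: 6 vertices, 7 edges.
Vertex 4 has neighbors [1, 5], degree = 2.
Handshaking lemma: 2 * 7 = 14.
A tree on 6 vertices has 5 edges. This graph has 7 edges (2 extra). Not a tree.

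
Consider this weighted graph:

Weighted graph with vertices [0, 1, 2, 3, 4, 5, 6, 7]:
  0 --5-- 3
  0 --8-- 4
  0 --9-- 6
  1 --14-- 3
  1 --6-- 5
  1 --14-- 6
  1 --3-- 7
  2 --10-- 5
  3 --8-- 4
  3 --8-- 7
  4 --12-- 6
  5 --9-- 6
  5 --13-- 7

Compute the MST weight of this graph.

Applying Kruskal's algorithm (sort edges by weight, add if no cycle):
  Add (1,7) w=3
  Add (0,3) w=5
  Add (1,5) w=6
  Add (0,4) w=8
  Skip (3,4) w=8 (creates cycle)
  Add (3,7) w=8
  Add (0,6) w=9
  Skip (5,6) w=9 (creates cycle)
  Add (2,5) w=10
  Skip (4,6) w=12 (creates cycle)
  Skip (5,7) w=13 (creates cycle)
  Skip (1,3) w=14 (creates cycle)
  Skip (1,6) w=14 (creates cycle)
MST weight = 49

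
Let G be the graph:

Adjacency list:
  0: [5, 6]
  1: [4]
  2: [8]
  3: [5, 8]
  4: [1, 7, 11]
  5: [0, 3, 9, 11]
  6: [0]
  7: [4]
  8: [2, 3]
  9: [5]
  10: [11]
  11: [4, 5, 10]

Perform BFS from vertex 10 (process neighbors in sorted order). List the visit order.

BFS from vertex 10 (neighbors processed in ascending order):
Visit order: 10, 11, 4, 5, 1, 7, 0, 3, 9, 6, 8, 2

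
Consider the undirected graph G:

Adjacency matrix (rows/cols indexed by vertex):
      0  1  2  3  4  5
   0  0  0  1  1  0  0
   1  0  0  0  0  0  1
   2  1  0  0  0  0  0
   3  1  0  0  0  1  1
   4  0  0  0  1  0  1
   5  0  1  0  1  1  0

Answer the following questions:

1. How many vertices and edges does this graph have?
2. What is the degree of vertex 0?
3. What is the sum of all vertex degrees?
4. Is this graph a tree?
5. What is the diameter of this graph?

Count: 6 vertices, 6 edges.
Vertex 0 has neighbors [2, 3], degree = 2.
Handshaking lemma: 2 * 6 = 12.
A tree on 6 vertices has 5 edges. This graph has 6 edges (1 extra). Not a tree.
Diameter (longest shortest path) = 4.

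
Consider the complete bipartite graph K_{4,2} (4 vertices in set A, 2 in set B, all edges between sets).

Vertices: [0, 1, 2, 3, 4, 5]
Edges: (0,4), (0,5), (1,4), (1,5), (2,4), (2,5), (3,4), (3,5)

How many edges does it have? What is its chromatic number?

K_{4,2} has 4 * 2 = 8 edges.
Bipartite graphs have chromatic number 2 (color each partition differently).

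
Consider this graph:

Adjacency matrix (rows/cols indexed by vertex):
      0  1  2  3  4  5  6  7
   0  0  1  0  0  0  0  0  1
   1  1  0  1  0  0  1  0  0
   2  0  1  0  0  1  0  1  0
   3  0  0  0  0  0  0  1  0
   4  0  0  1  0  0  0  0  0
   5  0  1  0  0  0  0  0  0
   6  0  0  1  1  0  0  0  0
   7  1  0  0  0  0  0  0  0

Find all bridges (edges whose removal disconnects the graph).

A bridge is an edge whose removal increases the number of connected components.
Bridges found: (0,1), (0,7), (1,2), (1,5), (2,4), (2,6), (3,6)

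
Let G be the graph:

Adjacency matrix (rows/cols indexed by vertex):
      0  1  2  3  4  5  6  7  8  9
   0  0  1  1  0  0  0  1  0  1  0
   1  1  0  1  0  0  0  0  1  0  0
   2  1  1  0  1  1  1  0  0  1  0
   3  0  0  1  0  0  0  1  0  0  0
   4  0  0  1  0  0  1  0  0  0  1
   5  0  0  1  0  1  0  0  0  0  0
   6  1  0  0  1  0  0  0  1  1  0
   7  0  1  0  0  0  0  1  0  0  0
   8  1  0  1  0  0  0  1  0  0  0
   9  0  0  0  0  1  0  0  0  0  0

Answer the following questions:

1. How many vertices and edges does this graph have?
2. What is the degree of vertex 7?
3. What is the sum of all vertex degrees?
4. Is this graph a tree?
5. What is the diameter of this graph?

Count: 10 vertices, 15 edges.
Vertex 7 has neighbors [1, 6], degree = 2.
Handshaking lemma: 2 * 15 = 30.
A tree on 10 vertices has 9 edges. This graph has 15 edges (6 extra). Not a tree.
Diameter (longest shortest path) = 4.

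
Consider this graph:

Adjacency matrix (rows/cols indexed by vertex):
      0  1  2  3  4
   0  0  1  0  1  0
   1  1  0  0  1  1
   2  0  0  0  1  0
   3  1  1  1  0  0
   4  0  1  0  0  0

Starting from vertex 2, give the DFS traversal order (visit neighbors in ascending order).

DFS from vertex 2 (neighbors processed in ascending order):
Visit order: 2, 3, 0, 1, 4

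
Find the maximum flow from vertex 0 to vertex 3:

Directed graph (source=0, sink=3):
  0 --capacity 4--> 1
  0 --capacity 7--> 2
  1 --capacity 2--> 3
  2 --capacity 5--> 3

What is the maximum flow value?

Computing max flow:
  Flow on (0->1): 2/4
  Flow on (0->2): 5/7
  Flow on (1->3): 2/2
  Flow on (2->3): 5/5
Maximum flow = 7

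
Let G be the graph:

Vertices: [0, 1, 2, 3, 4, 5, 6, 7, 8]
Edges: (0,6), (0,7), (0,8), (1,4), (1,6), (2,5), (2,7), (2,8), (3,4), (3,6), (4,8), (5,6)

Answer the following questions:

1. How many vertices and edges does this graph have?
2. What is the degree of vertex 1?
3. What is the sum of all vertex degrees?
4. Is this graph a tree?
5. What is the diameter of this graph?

Count: 9 vertices, 12 edges.
Vertex 1 has neighbors [4, 6], degree = 2.
Handshaking lemma: 2 * 12 = 24.
A tree on 9 vertices has 8 edges. This graph has 12 edges (4 extra). Not a tree.
Diameter (longest shortest path) = 3.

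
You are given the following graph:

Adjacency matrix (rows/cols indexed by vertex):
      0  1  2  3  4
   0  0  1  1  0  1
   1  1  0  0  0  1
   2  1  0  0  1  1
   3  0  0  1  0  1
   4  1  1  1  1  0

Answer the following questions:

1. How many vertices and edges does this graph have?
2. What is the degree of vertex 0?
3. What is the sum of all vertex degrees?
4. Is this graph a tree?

Count: 5 vertices, 7 edges.
Vertex 0 has neighbors [1, 2, 4], degree = 3.
Handshaking lemma: 2 * 7 = 14.
A tree on 5 vertices has 4 edges. This graph has 7 edges (3 extra). Not a tree.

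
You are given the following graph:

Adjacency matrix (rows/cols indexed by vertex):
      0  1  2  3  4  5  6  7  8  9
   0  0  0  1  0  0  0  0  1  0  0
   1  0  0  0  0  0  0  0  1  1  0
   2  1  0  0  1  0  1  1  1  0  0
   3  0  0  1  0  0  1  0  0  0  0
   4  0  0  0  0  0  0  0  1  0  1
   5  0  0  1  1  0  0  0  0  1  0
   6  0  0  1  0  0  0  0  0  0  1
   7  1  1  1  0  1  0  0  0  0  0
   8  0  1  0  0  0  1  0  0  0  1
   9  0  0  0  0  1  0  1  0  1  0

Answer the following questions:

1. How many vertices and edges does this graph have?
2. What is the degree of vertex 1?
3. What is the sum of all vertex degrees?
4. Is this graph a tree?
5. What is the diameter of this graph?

Count: 10 vertices, 14 edges.
Vertex 1 has neighbors [7, 8], degree = 2.
Handshaking lemma: 2 * 14 = 28.
A tree on 10 vertices has 9 edges. This graph has 14 edges (5 extra). Not a tree.
Diameter (longest shortest path) = 3.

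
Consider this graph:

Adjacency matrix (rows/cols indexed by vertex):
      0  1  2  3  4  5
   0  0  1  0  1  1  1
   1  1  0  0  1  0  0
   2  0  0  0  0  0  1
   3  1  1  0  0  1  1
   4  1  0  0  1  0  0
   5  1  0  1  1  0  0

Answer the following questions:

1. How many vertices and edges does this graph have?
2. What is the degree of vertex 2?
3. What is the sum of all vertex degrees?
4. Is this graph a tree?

Count: 6 vertices, 8 edges.
Vertex 2 has neighbors [5], degree = 1.
Handshaking lemma: 2 * 8 = 16.
A tree on 6 vertices has 5 edges. This graph has 8 edges (3 extra). Not a tree.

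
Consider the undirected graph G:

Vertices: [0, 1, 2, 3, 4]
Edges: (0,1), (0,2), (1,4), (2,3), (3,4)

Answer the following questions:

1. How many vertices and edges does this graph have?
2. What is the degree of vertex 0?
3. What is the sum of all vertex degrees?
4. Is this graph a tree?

Count: 5 vertices, 5 edges.
Vertex 0 has neighbors [1, 2], degree = 2.
Handshaking lemma: 2 * 5 = 10.
A tree on 5 vertices has 4 edges. This graph has 5 edges (1 extra). Not a tree.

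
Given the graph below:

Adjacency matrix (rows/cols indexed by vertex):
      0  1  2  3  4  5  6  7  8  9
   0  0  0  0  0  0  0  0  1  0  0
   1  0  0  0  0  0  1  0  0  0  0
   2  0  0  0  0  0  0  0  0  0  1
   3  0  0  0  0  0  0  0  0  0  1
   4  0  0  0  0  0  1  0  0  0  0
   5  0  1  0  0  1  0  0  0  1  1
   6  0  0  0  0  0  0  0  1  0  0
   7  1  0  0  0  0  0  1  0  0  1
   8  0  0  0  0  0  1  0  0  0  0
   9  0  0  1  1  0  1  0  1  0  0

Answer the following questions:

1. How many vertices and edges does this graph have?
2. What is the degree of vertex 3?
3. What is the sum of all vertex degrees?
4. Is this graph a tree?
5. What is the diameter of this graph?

Count: 10 vertices, 9 edges.
Vertex 3 has neighbors [9], degree = 1.
Handshaking lemma: 2 * 9 = 18.
A graph is a tree iff it is connected and has exactly n-1 edges. This graph is connected (all 10 vertices in one component) and has 10-1 = 9 edges. It is a tree.
Diameter (longest shortest path) = 4.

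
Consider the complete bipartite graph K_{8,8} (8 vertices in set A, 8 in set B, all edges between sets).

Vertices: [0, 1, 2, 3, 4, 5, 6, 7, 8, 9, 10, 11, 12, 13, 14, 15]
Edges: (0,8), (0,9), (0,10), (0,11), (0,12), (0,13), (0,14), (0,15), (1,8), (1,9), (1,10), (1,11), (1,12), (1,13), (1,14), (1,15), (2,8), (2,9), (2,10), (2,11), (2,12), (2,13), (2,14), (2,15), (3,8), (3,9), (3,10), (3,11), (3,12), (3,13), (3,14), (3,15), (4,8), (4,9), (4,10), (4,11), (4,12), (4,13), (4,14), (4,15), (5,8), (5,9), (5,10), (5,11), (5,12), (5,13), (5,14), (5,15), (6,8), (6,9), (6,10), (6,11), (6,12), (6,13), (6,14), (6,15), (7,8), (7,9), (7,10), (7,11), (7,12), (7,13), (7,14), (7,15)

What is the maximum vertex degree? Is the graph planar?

Set-A vertices have degree 8; set-B vertices have degree 8. Maximum degree = max(8,8) = 8.
K_{8,8} contains K_{3,3} as a subgraph (since both sides have >= 3 vertices); by Kuratowski's theorem it is not planar.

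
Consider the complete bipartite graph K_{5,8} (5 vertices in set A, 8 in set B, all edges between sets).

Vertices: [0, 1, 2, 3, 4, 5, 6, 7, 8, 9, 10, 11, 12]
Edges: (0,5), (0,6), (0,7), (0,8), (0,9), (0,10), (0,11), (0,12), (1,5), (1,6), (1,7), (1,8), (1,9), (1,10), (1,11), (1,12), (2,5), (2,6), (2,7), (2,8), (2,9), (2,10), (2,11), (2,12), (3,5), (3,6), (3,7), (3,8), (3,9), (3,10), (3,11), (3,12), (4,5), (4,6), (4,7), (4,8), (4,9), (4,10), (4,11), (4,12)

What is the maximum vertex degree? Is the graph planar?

Set-A vertices have degree 8; set-B vertices have degree 5. Maximum degree = max(5,8) = 8.
K_{5,8} contains K_{3,3} as a subgraph (since both sides have >= 3 vertices); by Kuratowski's theorem it is not planar.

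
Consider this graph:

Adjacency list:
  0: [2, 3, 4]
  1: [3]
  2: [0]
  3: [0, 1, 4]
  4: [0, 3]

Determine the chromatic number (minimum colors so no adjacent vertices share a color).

The graph has a maximum clique of size 3 (lower bound on chromatic number).
A valid 3-coloring: {0: 0, 1: 0, 2: 1, 3: 1, 4: 2}.
Chromatic number = 3.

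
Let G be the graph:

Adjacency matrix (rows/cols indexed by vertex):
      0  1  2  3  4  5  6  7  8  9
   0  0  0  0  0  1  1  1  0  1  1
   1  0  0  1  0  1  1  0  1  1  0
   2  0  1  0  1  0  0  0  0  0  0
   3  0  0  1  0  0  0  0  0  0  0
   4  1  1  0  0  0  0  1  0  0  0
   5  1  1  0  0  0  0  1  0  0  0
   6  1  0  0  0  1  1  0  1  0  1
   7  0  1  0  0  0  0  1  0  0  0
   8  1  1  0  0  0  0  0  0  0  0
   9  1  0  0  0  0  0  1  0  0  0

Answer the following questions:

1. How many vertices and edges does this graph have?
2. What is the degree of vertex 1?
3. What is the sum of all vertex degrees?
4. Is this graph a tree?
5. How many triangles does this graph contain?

Count: 10 vertices, 15 edges.
Vertex 1 has neighbors [2, 4, 5, 7, 8], degree = 5.
Handshaking lemma: 2 * 15 = 30.
A tree on 10 vertices has 9 edges. This graph has 15 edges (6 extra). Not a tree.
Number of triangles = 3.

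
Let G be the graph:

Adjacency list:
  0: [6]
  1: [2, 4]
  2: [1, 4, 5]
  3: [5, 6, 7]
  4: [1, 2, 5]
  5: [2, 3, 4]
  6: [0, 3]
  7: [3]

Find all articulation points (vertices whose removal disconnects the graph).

An articulation point is a vertex whose removal disconnects the graph.
Articulation points: [3, 5, 6]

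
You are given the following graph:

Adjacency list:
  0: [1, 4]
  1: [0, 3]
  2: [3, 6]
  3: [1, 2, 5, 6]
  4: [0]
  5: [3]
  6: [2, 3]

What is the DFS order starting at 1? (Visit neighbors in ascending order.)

DFS from vertex 1 (neighbors processed in ascending order):
Visit order: 1, 0, 4, 3, 2, 6, 5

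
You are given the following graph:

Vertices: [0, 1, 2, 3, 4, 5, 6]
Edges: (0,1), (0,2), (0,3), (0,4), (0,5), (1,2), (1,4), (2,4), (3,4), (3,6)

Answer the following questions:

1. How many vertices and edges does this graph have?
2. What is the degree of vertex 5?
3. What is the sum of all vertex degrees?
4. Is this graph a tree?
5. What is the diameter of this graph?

Count: 7 vertices, 10 edges.
Vertex 5 has neighbors [0], degree = 1.
Handshaking lemma: 2 * 10 = 20.
A tree on 7 vertices has 6 edges. This graph has 10 edges (4 extra). Not a tree.
Diameter (longest shortest path) = 3.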